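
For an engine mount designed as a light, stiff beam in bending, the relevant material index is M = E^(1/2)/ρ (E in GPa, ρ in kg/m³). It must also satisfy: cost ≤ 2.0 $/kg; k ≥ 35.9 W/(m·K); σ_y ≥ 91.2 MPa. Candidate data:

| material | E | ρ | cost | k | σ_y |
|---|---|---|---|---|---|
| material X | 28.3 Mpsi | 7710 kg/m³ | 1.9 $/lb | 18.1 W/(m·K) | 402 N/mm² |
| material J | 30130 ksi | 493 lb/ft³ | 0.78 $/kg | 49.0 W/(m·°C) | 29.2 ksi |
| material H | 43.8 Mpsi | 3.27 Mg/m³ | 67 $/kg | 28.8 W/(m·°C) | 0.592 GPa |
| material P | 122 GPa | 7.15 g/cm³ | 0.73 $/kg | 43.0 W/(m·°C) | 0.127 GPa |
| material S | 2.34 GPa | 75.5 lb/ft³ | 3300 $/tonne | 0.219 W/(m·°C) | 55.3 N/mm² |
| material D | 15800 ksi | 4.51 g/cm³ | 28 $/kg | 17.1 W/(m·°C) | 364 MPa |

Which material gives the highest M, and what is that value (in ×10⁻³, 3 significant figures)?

Screen on constraints: cost ≤ 2.0 $/kg; k ≥ 35.9 W/(m·K); σ_y ≥ 91.2 MPa. Survivors: material J, material P.
Putting every candidate on a common basis:
  material J: E = 207.7 GPa, ρ = 7897 kg/m³
  material P: E = 122.0 GPa, ρ = 7150 kg/m³
  material J: M = 1.83×10⁻³
  material P: M = 1.54×10⁻³
Material J ranks first.

material J, M = 1.83×10⁻³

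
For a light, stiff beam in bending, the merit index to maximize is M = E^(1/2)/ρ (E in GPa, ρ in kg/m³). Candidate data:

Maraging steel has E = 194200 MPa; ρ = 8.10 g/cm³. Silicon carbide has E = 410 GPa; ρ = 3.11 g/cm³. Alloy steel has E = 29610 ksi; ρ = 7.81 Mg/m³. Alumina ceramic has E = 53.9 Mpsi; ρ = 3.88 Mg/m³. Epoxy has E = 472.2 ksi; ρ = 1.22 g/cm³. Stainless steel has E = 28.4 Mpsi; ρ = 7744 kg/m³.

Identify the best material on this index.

Convert each candidate to consistent units, then evaluate M:
  maraging steel: E = 194.2 GPa, ρ = 8100 kg/m³
  silicon carbide: E = 410.0 GPa, ρ = 3110 kg/m³
  alloy steel: E = 204.2 GPa, ρ = 7810 kg/m³
  alumina ceramic: E = 371.6 GPa, ρ = 3880 kg/m³
  epoxy: E = 3.256 GPa, ρ = 1220 kg/m³
  stainless steel: E = 195.8 GPa, ρ = 7744 kg/m³
  silicon carbide: M = 6.51×10⁻³
  alumina ceramic: M = 4.97×10⁻³
  alloy steel: M = 1.83×10⁻³
  stainless steel: M = 1.81×10⁻³
  maraging steel: M = 1.72×10⁻³
  epoxy: M = 1.48×10⁻³
Silicon carbide has the largest M.

silicon carbide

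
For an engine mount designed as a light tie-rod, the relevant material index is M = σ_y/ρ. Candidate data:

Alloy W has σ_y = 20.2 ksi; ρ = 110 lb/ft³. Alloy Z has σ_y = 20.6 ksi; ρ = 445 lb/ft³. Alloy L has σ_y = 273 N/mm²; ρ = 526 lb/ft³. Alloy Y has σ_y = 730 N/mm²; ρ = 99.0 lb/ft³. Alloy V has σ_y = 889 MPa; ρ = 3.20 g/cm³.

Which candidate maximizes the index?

alloy Y

In SI units:
  alloy W: σ_y = 139.3 MPa, ρ = 1762 kg/m³
  alloy Z: σ_y = 142.0 MPa, ρ = 7128 kg/m³
  alloy L: σ_y = 273.0 MPa, ρ = 8426 kg/m³
  alloy Y: σ_y = 730.0 MPa, ρ = 1586 kg/m³
  alloy V: σ_y = 889.0 MPa, ρ = 3200 kg/m³
  alloy Y: M = 460 kN·m/kg
  alloy V: M = 278 kN·m/kg
  alloy W: M = 79.0 kN·m/kg
  alloy L: M = 32.4 kN·m/kg
  alloy Z: M = 19.9 kN·m/kg
Alloy Y ranks first.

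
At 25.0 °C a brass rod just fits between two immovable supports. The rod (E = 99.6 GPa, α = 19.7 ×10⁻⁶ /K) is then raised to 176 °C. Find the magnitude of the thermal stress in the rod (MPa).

ΔT = 151.0 K. Constrained thermal stress σ = E·α·ΔT = 99.60×10³ MPa × 19.7×10⁻⁶ × 151.0 = 296 MPa (compressive).

296 MPa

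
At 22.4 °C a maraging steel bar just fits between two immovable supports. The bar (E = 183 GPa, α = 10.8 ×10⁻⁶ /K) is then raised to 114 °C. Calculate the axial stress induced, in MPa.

181 MPa

ΔT = 91.60 K. Constrained thermal stress σ = E·α·ΔT = 183.0×10³ MPa × 10.8×10⁻⁶ × 91.60 = 181 MPa (compressive).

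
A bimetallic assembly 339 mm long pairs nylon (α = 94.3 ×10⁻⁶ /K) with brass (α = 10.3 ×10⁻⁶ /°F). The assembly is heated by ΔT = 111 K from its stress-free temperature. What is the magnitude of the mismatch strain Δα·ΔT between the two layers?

8.41×10⁻³

brass: α = 10.3×10⁻⁶/°F × 9/5 = 18.5×10⁻⁶/K.
Δα = |94.3 − 18.5|×10⁻⁶/K = 75.8×10⁻⁶/K.
Mismatch strain = Δα·ΔT = 75.8×10⁻⁶ × 111.0 = 8.41×10⁻³.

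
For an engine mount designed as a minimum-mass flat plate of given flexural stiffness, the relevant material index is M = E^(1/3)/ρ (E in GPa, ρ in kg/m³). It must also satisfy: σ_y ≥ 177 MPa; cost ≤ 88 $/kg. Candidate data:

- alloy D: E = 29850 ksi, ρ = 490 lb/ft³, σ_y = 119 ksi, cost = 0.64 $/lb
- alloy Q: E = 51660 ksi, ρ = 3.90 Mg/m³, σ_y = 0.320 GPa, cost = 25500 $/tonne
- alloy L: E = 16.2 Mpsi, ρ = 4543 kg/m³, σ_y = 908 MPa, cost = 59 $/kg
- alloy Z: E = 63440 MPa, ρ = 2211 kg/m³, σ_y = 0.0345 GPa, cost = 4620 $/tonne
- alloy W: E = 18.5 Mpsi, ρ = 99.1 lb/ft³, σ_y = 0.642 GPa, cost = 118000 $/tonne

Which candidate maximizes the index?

alloy Q

Screen on constraints: σ_y ≥ 177 MPa; cost ≤ 88 $/kg. Survivors: alloy D, alloy Q, alloy L.
Putting every candidate on a common basis:
  alloy D: E = 205.8 GPa, ρ = 7849 kg/m³
  alloy Q: E = 356.2 GPa, ρ = 3900 kg/m³
  alloy L: E = 111.7 GPa, ρ = 4543 kg/m³
  alloy Q: M = 1.82×10⁻³
  alloy L: M = 1.06×10⁻³
  alloy D: M = 0.752×10⁻³
Alloy Q ranks first.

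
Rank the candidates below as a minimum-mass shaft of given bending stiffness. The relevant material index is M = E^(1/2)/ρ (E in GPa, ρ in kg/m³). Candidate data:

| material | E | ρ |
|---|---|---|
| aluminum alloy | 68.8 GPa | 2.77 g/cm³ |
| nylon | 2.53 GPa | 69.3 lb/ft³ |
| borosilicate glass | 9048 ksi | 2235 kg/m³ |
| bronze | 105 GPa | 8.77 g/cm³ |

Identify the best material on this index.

borosilicate glass

Putting every candidate on a common basis:
  aluminum alloy: E = 68.80 GPa, ρ = 2770 kg/m³
  nylon: E = 2.530 GPa, ρ = 1110 kg/m³
  borosilicate glass: E = 62.38 GPa, ρ = 2235 kg/m³
  bronze: E = 105.0 GPa, ρ = 8770 kg/m³
  borosilicate glass: M = 3.53×10⁻³
  aluminum alloy: M = 2.99×10⁻³
  nylon: M = 1.43×10⁻³
  bronze: M = 1.17×10⁻³
The maximum is for borosilicate glass.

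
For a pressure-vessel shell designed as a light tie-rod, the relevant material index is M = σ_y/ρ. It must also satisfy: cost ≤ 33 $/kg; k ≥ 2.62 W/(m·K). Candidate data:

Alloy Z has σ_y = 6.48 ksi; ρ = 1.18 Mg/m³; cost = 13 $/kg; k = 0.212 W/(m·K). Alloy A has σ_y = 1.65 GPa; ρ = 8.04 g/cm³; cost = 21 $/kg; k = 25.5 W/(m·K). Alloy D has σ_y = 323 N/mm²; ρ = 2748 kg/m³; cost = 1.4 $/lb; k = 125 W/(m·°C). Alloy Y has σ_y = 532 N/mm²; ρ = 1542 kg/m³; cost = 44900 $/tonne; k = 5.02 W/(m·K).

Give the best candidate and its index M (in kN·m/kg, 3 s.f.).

Screen on constraints: cost ≤ 33 $/kg; k ≥ 2.62 W/(m·K). Survivors: alloy A, alloy D.
Normalizing units and computing the index:
  alloy A: σ_y = 1650 MPa, ρ = 8040 kg/m³
  alloy D: σ_y = 323.0 MPa, ρ = 2748 kg/m³
  alloy A: M = 205 kN·m/kg
  alloy D: M = 118 kN·m/kg
Highest index: alloy A.

alloy A, M = 205 kN·m/kg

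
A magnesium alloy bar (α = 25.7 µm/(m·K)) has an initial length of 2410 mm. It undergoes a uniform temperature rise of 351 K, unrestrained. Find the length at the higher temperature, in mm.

2431.7 mm

ΔL = α·L₀·ΔT = 25.7×10⁻⁶ × 2410 mm × 351.0 K = 21.7 mm.
L = L₀ + ΔL = 2410 + 21.7 = 2431.7 mm.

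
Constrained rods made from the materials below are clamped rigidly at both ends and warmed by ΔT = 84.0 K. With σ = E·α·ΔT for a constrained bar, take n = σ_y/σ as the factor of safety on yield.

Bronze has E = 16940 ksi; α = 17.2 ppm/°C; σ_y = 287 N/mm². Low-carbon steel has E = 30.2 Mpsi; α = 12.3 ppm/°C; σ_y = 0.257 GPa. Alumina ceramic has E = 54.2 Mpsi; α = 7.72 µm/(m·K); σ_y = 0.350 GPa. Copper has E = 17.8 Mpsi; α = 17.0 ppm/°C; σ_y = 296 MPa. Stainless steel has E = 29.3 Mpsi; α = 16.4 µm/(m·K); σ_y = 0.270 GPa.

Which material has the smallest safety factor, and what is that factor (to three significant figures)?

stainless steel, n = 0.970

In consistent units (E in GPa, α in ×10⁻⁶/K, σ_y in MPa):
  bronze: E = 116.8, α = 17.2, σ_y = 287.0 → σ = 169 MPa, n = 1.70
  low-carbon steel: E = 208.2, α = 12.3, σ_y = 257.0 → σ = 215 MPa, n = 1.19
  alumina ceramic: E = 373.7, α = 7.72, σ_y = 350.0 → σ = 242 MPa, n = 1.44
  copper: E = 122.7, α = 17.0, σ_y = 296.0 → σ = 175 MPa, n = 1.69
  stainless steel: E = 202.0, α = 16.4, σ_y = 270.0 → σ = 278 MPa, n = 0.970
The minimum is stainless steel at n = 0.970.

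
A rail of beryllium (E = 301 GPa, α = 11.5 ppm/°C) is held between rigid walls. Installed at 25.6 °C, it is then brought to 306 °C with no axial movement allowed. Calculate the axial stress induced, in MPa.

971 MPa

ΔT = 280.4 K. Constrained thermal stress σ = E·α·ΔT = 301.0×10³ MPa × 11.5×10⁻⁶ × 280.4 = 971 MPa (compressive).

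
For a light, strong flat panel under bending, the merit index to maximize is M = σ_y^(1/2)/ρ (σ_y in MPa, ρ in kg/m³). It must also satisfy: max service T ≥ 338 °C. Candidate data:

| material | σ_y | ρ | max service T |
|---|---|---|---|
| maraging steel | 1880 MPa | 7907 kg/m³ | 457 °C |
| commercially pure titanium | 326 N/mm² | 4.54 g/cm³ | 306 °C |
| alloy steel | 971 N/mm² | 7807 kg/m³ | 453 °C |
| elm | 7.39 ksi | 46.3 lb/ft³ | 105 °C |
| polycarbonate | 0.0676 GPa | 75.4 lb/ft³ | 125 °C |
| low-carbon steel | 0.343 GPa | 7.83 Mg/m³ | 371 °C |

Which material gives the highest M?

Screen on constraints: max service T ≥ 338 °C. Survivors: maraging steel, alloy steel, low-carbon steel.
After converting to SI:
  maraging steel: σ_y = 1880 MPa, ρ = 7907 kg/m³
  alloy steel: σ_y = 971.0 MPa, ρ = 7807 kg/m³
  low-carbon steel: σ_y = 343.0 MPa, ρ = 7830 kg/m³
  maraging steel: M = 5.48×10⁻³
  alloy steel: M = 3.99×10⁻³
  low-carbon steel: M = 2.37×10⁻³
Maraging steel has the largest M.

maraging steel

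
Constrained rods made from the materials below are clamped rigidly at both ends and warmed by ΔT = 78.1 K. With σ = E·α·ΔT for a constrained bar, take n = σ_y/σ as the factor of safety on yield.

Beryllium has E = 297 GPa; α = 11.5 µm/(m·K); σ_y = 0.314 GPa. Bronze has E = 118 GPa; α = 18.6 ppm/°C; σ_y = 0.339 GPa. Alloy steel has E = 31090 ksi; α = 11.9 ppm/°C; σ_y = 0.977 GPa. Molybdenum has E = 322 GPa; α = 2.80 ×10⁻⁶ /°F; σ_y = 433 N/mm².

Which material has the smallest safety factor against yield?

In consistent units (E in GPa, α in ×10⁻⁶/K, σ_y in MPa):
  beryllium: E = 297.0, α = 11.5, σ_y = 314.0 → σ = 267 MPa, n = 1.18
  bronze: E = 118.0, α = 18.6, σ_y = 339.0 → σ = 171 MPa, n = 1.98
  alloy steel: E = 214.4, α = 11.9, σ_y = 977.0 → σ = 199 MPa, n = 4.90
  molybdenum: E = 322.0, α = 5.04, σ_y = 433.0 → σ = 127 MPa, n = 3.42
Beryllium has the lowest safety factor, n = 1.18.

beryllium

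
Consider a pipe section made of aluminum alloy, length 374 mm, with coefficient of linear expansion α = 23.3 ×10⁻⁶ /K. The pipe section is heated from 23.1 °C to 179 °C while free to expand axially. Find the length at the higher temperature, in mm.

ΔT = 179 − 23.1 = 155.9 K.
ΔL = α·L₀·ΔT = 23.3×10⁻⁶ × 374 mm × 155.9 K = 1.36 mm.
L = L₀ + ΔL = 374 + 1.36 = 375.36 mm.

375.36 mm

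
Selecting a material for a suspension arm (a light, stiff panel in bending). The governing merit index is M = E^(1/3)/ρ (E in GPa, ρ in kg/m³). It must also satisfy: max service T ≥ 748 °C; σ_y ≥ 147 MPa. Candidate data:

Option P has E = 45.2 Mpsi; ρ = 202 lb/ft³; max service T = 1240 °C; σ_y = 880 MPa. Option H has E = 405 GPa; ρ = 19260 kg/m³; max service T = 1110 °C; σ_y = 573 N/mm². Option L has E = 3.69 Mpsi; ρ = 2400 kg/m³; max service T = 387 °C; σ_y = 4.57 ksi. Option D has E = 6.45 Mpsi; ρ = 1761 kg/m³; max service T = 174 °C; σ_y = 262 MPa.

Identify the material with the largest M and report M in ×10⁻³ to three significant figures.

Screen on constraints: max service T ≥ 748 °C; σ_y ≥ 147 MPa. Survivors: option P, option H.
Putting every candidate on a common basis:
  option P: E = 311.6 GPa, ρ = 3236 kg/m³
  option H: E = 405.0 GPa, ρ = 19260 kg/m³
  option P: M = 2.10×10⁻³
  option H: M = 0.384×10⁻³
Option P has the largest M.

option P, M = 2.10×10⁻³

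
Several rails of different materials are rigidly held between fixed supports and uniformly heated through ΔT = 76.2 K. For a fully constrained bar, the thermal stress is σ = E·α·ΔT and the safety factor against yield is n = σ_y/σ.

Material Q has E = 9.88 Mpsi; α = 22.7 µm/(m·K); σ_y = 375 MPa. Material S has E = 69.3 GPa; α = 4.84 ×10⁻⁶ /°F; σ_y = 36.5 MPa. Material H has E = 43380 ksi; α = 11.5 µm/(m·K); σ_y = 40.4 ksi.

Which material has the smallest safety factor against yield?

material S

Per material, after unit conversion:
  material Q: E = 68.12, α = 22.7, σ_y = 375.0 → σ = 118 MPa, n = 3.18
  material S: E = 69.30, α = 8.71, σ_y = 36.50 → σ = 46.0 MPa, n = 0.793
  material H: E = 299.1, α = 11.5, σ_y = 278.5 → σ = 262 MPa, n = 1.06
Material S has the lowest safety factor, n = 0.793.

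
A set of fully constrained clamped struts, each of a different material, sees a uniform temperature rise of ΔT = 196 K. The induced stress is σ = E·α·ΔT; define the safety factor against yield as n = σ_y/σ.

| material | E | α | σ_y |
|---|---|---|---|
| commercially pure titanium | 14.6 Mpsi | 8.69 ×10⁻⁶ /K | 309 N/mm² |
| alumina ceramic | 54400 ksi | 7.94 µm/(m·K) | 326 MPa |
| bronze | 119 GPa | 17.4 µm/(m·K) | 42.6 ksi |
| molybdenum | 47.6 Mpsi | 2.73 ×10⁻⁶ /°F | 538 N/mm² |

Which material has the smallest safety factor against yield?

With everything in SI (GPa, ×10⁻⁶/K, MPa):
  commercially pure titanium: E = 100.7, α = 8.69, σ_y = 309.0 → σ = 171 MPa, n = 1.80
  alumina ceramic: E = 375.1, α = 7.94, σ_y = 326.0 → σ = 584 MPa, n = 0.558
  bronze: E = 119.0, α = 17.4, σ_y = 293.7 → σ = 406 MPa, n = 0.724
  molybdenum: E = 328.2, α = 4.91, σ_y = 538.0 → σ = 316 MPa, n = 1.70
Alumina ceramic has the lowest safety factor, n = 0.558.

alumina ceramic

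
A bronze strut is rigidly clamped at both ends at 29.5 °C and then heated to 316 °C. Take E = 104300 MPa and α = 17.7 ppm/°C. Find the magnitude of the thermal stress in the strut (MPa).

E = 104300 MPa = 104.3 GPa.
ΔT = 286.5 K. Constrained thermal stress σ = E·α·ΔT = 104.3×10³ MPa × 17.7×10⁻⁶ × 286.5 = 529 MPa (compressive).

529 MPa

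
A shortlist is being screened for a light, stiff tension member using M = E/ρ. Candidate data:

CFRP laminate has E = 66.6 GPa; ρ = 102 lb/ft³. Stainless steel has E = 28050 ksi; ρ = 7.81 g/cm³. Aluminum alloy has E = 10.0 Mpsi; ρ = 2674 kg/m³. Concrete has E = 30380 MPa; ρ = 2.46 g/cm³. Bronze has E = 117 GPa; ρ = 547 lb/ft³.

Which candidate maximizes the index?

Normalizing units and computing the index:
  CFRP laminate: E = 66.60 GPa, ρ = 1634 kg/m³
  stainless steel: E = 193.4 GPa, ρ = 7810 kg/m³
  aluminum alloy: E = 68.95 GPa, ρ = 2674 kg/m³
  concrete: E = 30.38 GPa, ρ = 2460 kg/m³
  bronze: E = 117.0 GPa, ρ = 8762 kg/m³
  CFRP laminate: M = 40.8 MN·m/kg
  aluminum alloy: M = 25.8 MN·m/kg
  stainless steel: M = 24.8 MN·m/kg
  bronze: M = 13.4 MN·m/kg
  concrete: M = 12.3 MN·m/kg
The maximum is for CFRP laminate.

CFRP laminate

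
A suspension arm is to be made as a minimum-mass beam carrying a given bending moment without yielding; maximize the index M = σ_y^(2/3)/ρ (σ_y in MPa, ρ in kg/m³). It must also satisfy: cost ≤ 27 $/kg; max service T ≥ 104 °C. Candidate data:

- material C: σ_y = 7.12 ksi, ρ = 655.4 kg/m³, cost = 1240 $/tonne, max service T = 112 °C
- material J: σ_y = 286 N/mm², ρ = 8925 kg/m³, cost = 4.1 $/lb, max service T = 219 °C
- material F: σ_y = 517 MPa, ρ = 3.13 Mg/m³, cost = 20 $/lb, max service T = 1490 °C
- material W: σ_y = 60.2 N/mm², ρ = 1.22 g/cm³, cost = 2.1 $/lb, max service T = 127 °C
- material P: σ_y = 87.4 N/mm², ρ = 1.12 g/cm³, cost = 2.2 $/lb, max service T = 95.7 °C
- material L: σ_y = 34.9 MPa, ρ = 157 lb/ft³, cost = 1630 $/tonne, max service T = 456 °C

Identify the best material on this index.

Screen on constraints: cost ≤ 27 $/kg; max service T ≥ 104 °C. Survivors: material C, material J, material W, material L.
Putting every candidate on a common basis:
  material C: σ_y = 49.09 MPa, ρ = 655.4 kg/m³
  material J: σ_y = 286.0 MPa, ρ = 8925 kg/m³
  material W: σ_y = 60.20 MPa, ρ = 1220 kg/m³
  material L: σ_y = 34.90 MPa, ρ = 2515 kg/m³
  material C: M = 20.5×10⁻³
  material W: M = 12.6×10⁻³
  material J: M = 4.86×10⁻³
  material L: M = 4.25×10⁻³
The maximum is for material C.

material C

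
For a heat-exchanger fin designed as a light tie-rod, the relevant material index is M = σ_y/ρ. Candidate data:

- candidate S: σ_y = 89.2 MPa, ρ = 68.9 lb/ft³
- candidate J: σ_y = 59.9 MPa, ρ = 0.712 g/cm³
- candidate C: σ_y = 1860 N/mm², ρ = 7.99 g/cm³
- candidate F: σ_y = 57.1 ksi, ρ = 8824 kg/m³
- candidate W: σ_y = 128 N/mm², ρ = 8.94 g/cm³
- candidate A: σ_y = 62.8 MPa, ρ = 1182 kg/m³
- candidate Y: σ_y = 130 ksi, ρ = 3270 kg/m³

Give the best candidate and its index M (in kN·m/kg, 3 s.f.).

Convert each candidate to consistent units, then evaluate M:
  candidate S: σ_y = 89.20 MPa, ρ = 1104 kg/m³
  candidate J: σ_y = 59.90 MPa, ρ = 712.0 kg/m³
  candidate C: σ_y = 1860 MPa, ρ = 7990 kg/m³
  candidate F: σ_y = 393.7 MPa, ρ = 8824 kg/m³
  candidate W: σ_y = 128.0 MPa, ρ = 8940 kg/m³
  candidate A: σ_y = 62.80 MPa, ρ = 1182 kg/m³
  candidate Y: σ_y = 896.3 MPa, ρ = 3270 kg/m³
  candidate Y: M = 274 kN·m/kg
  candidate C: M = 233 kN·m/kg
  candidate J: M = 84.1 kN·m/kg
  candidate S: M = 80.8 kN·m/kg
  candidate A: M = 53.1 kN·m/kg
  candidate F: M = 44.6 kN·m/kg
  candidate W: M = 14.3 kN·m/kg
Highest index: candidate Y.

candidate Y, M = 274 kN·m/kg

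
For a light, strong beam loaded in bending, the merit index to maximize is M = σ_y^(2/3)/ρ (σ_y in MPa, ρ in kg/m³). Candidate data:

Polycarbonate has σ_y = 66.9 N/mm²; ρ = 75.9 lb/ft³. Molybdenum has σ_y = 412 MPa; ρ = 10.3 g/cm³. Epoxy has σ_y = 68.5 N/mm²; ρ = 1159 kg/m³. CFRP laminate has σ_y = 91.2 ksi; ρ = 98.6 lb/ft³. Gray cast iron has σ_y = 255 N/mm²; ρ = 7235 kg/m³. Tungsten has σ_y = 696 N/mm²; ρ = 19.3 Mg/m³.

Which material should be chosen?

CFRP laminate

Putting every candidate on a common basis:
  polycarbonate: σ_y = 66.90 MPa, ρ = 1216 kg/m³
  molybdenum: σ_y = 412.0 MPa, ρ = 10300 kg/m³
  epoxy: σ_y = 68.50 MPa, ρ = 1159 kg/m³
  CFRP laminate: σ_y = 628.8 MPa, ρ = 1579 kg/m³
  gray cast iron: σ_y = 255.0 MPa, ρ = 7235 kg/m³
  tungsten: σ_y = 696.0 MPa, ρ = 19300 kg/m³
  CFRP laminate: M = 46.5×10⁻³
  epoxy: M = 14.4×10⁻³
  polycarbonate: M = 13.6×10⁻³
  gray cast iron: M = 5.56×10⁻³
  molybdenum: M = 5.38×10⁻³
  tungsten: M = 4.07×10⁻³
CFRP laminate ranks first.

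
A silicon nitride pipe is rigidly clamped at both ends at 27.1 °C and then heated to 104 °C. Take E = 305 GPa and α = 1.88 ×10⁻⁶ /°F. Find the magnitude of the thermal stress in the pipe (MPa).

79.4 MPa

α = 1.88×10⁻⁶/°F × 9/5 = 3.38×10⁻⁶/K.
ΔT = 76.90 K. Constrained thermal stress σ = E·α·ΔT = 305.0×10³ MPa × 3.38×10⁻⁶ × 76.90 = 79.4 MPa (compressive).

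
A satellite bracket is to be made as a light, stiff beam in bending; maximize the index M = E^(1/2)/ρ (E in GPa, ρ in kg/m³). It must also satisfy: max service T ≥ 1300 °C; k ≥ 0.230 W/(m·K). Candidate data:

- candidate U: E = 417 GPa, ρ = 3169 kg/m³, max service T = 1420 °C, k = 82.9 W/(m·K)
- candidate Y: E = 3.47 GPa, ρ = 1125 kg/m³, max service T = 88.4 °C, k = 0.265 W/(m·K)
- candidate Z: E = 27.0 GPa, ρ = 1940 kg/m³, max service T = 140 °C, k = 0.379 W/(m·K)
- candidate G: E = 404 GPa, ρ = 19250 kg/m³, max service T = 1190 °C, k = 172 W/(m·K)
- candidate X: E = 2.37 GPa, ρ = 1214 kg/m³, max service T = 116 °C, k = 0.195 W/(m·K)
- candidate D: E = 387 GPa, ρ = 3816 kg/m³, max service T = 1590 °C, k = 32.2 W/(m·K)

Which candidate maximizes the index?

Screen on constraints: max service T ≥ 1300 °C; k ≥ 0.230 W/(m·K). Survivors: candidate U, candidate D.
Per-candidate index values:
  candidate U: M = 6.44×10⁻³
  candidate D: M = 5.16×10⁻³
Highest index: candidate U.

candidate U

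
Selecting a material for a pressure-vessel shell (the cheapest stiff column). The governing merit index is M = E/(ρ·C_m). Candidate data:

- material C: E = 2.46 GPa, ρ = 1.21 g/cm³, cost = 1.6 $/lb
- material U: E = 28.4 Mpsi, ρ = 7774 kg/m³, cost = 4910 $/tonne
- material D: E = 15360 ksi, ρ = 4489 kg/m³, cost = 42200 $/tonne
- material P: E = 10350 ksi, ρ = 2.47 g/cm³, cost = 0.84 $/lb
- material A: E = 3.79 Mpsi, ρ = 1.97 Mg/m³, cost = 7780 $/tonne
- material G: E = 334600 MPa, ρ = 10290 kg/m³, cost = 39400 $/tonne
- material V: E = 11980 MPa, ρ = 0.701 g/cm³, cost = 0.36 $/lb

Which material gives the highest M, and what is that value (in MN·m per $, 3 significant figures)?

material V, M = 21.5 MN·m per $

Convert each candidate to consistent units, then evaluate M:
  material C: E = 2.460 GPa, ρ = 1210 kg/m³, cost = 3.527 $/kg
  material U: E = 195.8 GPa, ρ = 7774 kg/m³, cost = 4.910 $/kg
  material D: E = 105.9 GPa, ρ = 4489 kg/m³, cost = 42.20 $/kg
  material P: E = 71.36 GPa, ρ = 2470 kg/m³, cost = 1.852 $/kg
  material A: E = 26.13 GPa, ρ = 1970 kg/m³, cost = 7.780 $/kg
  material G: E = 334.6 GPa, ρ = 10290 kg/m³, cost = 39.40 $/kg
  material V: E = 11.98 GPa, ρ = 701.0 kg/m³, cost = 0.7937 $/kg
  material V: M = 21.5 MN·m per $
  material P: M = 15.6 MN·m per $
  material U: M = 5.13 MN·m per $
  material A: M = 1.70 MN·m per $
  material G: M = 0.825 MN·m per $
  material C: M = 0.576 MN·m per $
  material D: M = 0.559 MN·m per $
The maximum is for material V.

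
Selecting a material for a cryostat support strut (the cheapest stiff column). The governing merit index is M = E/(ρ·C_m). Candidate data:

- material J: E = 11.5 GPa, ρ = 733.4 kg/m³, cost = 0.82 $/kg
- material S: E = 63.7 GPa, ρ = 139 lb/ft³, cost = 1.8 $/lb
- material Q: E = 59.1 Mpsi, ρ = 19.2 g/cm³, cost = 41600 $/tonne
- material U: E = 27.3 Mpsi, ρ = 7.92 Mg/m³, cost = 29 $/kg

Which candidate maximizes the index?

After converting to SI:
  material J: E = 11.50 GPa, ρ = 733.4 kg/m³, cost = 0.8200 $/kg
  material S: E = 63.70 GPa, ρ = 2227 kg/m³, cost = 3.968 $/kg
  material Q: E = 407.5 GPa, ρ = 19200 kg/m³, cost = 41.60 $/kg
  material U: E = 188.2 GPa, ρ = 7920 kg/m³, cost = 29.00 $/kg
  material J: M = 19.1 MN·m per $
  material S: M = 7.21 MN·m per $
  material U: M = 0.820 MN·m per $
  material Q: M = 0.510 MN·m per $
Material J has the largest M.

material J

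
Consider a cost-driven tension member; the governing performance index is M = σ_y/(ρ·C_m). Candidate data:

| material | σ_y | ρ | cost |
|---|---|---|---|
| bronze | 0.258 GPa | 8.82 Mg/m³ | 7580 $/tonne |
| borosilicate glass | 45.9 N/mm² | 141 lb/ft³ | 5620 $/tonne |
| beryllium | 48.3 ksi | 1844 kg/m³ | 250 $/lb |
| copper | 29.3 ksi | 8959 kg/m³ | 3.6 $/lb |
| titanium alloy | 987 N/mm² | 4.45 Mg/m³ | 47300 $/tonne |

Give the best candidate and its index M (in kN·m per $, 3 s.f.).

In SI units:
  bronze: σ_y = 258.0 MPa, ρ = 8820 kg/m³, cost = 7.580 $/kg
  borosilicate glass: σ_y = 45.90 MPa, ρ = 2259 kg/m³, cost = 5.620 $/kg
  beryllium: σ_y = 333.0 MPa, ρ = 1844 kg/m³, cost = 551.1 $/kg
  copper: σ_y = 202.0 MPa, ρ = 8959 kg/m³, cost = 7.937 $/kg
  titanium alloy: σ_y = 987.0 MPa, ρ = 4450 kg/m³, cost = 47.30 $/kg
  titanium alloy: M = 4.69 kN·m per $
  bronze: M = 3.86 kN·m per $
  borosilicate glass: M = 3.62 kN·m per $
  copper: M = 2.84 kN·m per $
  beryllium: M = 0.328 kN·m per $
The maximum is for titanium alloy.

titanium alloy, M = 4.69 kN·m per $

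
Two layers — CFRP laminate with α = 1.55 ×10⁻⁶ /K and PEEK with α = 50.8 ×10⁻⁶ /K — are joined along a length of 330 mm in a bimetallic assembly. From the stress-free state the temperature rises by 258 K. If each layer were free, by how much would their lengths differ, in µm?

Δα = |1.55 − 50.8|×10⁻⁶/K = 49.2×10⁻⁶/K.
ΔL_mismatch = Δα·L·ΔT = 49.2×10⁻⁶ × 330.0 mm × 258.0 K = 4190 µm.

4190 µm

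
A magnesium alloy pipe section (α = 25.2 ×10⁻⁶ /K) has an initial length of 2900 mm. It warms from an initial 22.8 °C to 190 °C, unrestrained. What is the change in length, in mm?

12.2 mm

ΔT = 190 − 22.8 = 167.2 K.
ΔL = α·L₀·ΔT = 25.2×10⁻⁶ × 2900 mm × 167.2 K = 12.2 mm.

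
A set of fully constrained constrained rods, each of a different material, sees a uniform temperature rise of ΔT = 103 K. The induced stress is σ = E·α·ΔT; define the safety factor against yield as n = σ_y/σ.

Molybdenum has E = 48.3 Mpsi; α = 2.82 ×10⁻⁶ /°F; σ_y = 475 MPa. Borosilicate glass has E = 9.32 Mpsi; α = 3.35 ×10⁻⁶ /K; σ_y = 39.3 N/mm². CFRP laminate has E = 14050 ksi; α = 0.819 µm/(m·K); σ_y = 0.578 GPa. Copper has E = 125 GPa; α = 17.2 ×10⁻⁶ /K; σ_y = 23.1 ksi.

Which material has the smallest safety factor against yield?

In consistent units (E in GPa, α in ×10⁻⁶/K, σ_y in MPa):
  molybdenum: E = 333.0, α = 5.08, σ_y = 475.0 → σ = 174 MPa, n = 2.73
  borosilicate glass: E = 64.26, α = 3.35, σ_y = 39.30 → σ = 22.2 MPa, n = 1.77
  CFRP laminate: E = 96.87, α = 0.819, σ_y = 578.0 → σ = 8.17 MPa, n = 70.7
  copper: E = 125.0, α = 17.2, σ_y = 159.3 → σ = 221 MPa, n = 0.719
Copper has the lowest safety factor, n = 0.719.

copper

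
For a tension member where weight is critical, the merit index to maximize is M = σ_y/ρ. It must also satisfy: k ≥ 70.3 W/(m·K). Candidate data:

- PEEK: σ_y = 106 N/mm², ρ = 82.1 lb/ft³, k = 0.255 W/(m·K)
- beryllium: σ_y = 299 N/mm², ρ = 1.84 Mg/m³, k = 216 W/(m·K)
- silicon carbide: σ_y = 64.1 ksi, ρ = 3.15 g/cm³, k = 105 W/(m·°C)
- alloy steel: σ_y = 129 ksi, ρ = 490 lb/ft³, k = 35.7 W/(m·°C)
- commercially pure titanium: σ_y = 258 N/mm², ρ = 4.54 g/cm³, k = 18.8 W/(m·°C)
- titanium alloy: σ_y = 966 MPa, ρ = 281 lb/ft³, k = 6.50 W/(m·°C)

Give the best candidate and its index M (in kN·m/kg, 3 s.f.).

beryllium, M = 162 kN·m/kg

Screen on constraints: k ≥ 70.3 W/(m·K). Survivors: beryllium, silicon carbide.
Convert each candidate to consistent units, then evaluate M:
  beryllium: σ_y = 299.0 MPa, ρ = 1840 kg/m³
  silicon carbide: σ_y = 442.0 MPa, ρ = 3150 kg/m³
  beryllium: M = 162 kN·m/kg
  silicon carbide: M = 140 kN·m/kg
Beryllium ranks first.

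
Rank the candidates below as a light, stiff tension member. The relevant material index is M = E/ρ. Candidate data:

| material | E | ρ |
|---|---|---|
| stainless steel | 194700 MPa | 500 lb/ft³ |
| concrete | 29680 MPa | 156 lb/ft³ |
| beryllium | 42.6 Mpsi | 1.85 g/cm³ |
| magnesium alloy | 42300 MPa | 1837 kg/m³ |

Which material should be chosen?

In SI units:
  stainless steel: E = 194.7 GPa, ρ = 8009 kg/m³
  concrete: E = 29.68 GPa, ρ = 2499 kg/m³
  beryllium: E = 293.7 GPa, ρ = 1850 kg/m³
  magnesium alloy: E = 42.30 GPa, ρ = 1837 kg/m³
  beryllium: M = 159 MN·m/kg
  stainless steel: M = 24.3 MN·m/kg
  magnesium alloy: M = 23.0 MN·m/kg
  concrete: M = 11.9 MN·m/kg
Beryllium ranks first.

beryllium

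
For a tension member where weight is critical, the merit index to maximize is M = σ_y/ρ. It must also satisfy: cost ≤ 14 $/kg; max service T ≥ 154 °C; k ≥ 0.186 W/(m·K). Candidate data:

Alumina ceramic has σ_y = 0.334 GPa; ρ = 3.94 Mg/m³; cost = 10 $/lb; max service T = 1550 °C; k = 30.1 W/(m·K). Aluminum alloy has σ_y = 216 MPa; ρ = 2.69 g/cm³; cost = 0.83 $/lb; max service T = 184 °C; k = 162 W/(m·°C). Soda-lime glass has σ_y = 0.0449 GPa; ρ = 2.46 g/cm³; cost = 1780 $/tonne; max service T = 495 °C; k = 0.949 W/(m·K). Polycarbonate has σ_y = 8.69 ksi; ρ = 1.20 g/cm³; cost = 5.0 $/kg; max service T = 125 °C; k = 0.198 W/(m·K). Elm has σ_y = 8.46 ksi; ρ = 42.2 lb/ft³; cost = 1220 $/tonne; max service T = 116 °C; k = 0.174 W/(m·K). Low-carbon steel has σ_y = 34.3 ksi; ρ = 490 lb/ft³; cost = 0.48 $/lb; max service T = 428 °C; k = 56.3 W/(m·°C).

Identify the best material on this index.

Screen on constraints: cost ≤ 14 $/kg; max service T ≥ 154 °C; k ≥ 0.186 W/(m·K). Survivors: aluminum alloy, soda-lime glass, low-carbon steel.
In SI units:
  aluminum alloy: σ_y = 216.0 MPa, ρ = 2690 kg/m³
  soda-lime glass: σ_y = 44.90 MPa, ρ = 2460 kg/m³
  low-carbon steel: σ_y = 236.5 MPa, ρ = 7849 kg/m³
  aluminum alloy: M = 80.3 kN·m/kg
  low-carbon steel: M = 30.1 kN·m/kg
  soda-lime glass: M = 18.3 kN·m/kg
The maximum is for aluminum alloy.

aluminum alloy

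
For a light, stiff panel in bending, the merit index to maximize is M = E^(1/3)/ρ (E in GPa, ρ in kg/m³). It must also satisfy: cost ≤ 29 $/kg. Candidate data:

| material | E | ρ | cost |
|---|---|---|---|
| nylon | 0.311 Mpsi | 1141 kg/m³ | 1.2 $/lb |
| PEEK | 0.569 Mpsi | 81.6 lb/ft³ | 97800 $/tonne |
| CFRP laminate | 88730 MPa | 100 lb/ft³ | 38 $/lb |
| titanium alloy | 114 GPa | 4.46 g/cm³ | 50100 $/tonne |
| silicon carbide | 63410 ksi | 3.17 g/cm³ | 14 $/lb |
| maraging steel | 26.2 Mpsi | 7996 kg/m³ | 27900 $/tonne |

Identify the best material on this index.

nylon

Screen on constraints: cost ≤ 29 $/kg. Survivors: nylon, maraging steel.
Normalizing units and computing the index:
  nylon: E = 2.144 GPa, ρ = 1141 kg/m³
  maraging steel: E = 180.6 GPa, ρ = 7996 kg/m³
  nylon: M = 1.13×10⁻³
  maraging steel: M = 0.707×10⁻³
Highest index: nylon.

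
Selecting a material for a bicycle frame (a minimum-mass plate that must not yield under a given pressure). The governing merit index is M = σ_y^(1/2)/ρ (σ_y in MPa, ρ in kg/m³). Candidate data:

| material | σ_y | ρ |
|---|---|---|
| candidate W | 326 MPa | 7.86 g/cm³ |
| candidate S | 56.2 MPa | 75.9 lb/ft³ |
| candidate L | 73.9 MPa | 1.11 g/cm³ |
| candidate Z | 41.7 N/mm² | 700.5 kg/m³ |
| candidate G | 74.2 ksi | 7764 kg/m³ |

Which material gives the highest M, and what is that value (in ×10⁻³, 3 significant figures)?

Convert each candidate to consistent units, then evaluate M:
  candidate W: σ_y = 326.0 MPa, ρ = 7860 kg/m³
  candidate S: σ_y = 56.20 MPa, ρ = 1216 kg/m³
  candidate L: σ_y = 73.90 MPa, ρ = 1110 kg/m³
  candidate Z: σ_y = 41.70 MPa, ρ = 700.5 kg/m³
  candidate G: σ_y = 511.6 MPa, ρ = 7764 kg/m³
  candidate Z: M = 9.22×10⁻³
  candidate L: M = 7.74×10⁻³
  candidate S: M = 6.17×10⁻³
  candidate G: M = 2.91×10⁻³
  candidate W: M = 2.30×10⁻³
The maximum is for candidate Z.

candidate Z, M = 9.22×10⁻³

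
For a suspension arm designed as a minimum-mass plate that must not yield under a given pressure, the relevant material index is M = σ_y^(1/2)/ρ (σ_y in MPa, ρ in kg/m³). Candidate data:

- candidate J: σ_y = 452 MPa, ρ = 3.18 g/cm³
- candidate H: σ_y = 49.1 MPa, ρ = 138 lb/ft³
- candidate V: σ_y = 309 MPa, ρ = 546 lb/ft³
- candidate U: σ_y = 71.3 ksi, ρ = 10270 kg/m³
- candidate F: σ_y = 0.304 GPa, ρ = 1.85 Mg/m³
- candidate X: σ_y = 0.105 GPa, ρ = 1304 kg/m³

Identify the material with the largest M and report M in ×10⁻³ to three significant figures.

candidate F, M = 9.42×10⁻³

Convert each candidate to consistent units, then evaluate M:
  candidate J: σ_y = 452.0 MPa, ρ = 3180 kg/m³
  candidate H: σ_y = 49.10 MPa, ρ = 2211 kg/m³
  candidate V: σ_y = 309.0 MPa, ρ = 8746 kg/m³
  candidate U: σ_y = 491.6 MPa, ρ = 10270 kg/m³
  candidate F: σ_y = 304.0 MPa, ρ = 1850 kg/m³
  candidate X: σ_y = 105.0 MPa, ρ = 1304 kg/m³
  candidate F: M = 9.42×10⁻³
  candidate X: M = 7.86×10⁻³
  candidate J: M = 6.69×10⁻³
  candidate H: M = 3.17×10⁻³
  candidate U: M = 2.16×10⁻³
  candidate V: M = 2.01×10⁻³
The maximum is for candidate F.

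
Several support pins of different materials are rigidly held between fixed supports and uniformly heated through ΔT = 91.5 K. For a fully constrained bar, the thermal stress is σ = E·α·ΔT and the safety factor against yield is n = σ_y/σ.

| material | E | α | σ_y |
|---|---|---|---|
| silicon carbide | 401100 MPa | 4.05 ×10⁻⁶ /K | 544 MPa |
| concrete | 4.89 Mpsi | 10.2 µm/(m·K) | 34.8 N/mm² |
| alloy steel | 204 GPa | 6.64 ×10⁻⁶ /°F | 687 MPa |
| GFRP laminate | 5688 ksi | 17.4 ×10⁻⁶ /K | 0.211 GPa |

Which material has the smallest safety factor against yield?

With everything in SI (GPa, ×10⁻⁶/K, MPa):
  silicon carbide: E = 401.1, α = 4.05, σ_y = 544.0 → σ = 149 MPa, n = 3.66
  concrete: E = 33.72, α = 10.2, σ_y = 34.80 → σ = 31.5 MPa, n = 1.11
  alloy steel: E = 204.0, α = 12.0, σ_y = 687.0 → σ = 223 MPa, n = 3.08
  GFRP laminate: E = 39.22, α = 17.4, σ_y = 211.0 → σ = 62.4 MPa, n = 3.38
Smallest n: concrete with n = 1.11.

concrete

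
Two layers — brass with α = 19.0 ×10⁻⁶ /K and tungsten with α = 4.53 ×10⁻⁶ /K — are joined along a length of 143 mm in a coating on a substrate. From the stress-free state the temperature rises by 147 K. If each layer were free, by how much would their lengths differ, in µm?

Δα = |19.0 − 4.53|×10⁻⁶/K = 14.5×10⁻⁶/K.
ΔL_mismatch = Δα·L·ΔT = 14.5×10⁻⁶ × 143.0 mm × 147.0 K = 304 µm.

304 µm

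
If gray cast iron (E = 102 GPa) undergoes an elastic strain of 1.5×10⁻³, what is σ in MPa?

σ = E·ε = 102000 MPa × 1.5×10⁻³ = 153 MPa.

153 MPa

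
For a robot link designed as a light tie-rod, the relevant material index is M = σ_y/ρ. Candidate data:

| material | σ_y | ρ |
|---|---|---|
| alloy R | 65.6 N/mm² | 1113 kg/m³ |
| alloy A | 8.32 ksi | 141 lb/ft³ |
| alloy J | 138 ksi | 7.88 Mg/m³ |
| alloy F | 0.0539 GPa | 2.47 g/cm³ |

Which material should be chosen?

alloy J

Normalizing units and computing the index:
  alloy R: σ_y = 65.60 MPa, ρ = 1113 kg/m³
  alloy A: σ_y = 57.36 MPa, ρ = 2259 kg/m³
  alloy J: σ_y = 951.5 MPa, ρ = 7880 kg/m³
  alloy F: σ_y = 53.90 MPa, ρ = 2470 kg/m³
  alloy J: M = 121 kN·m/kg
  alloy R: M = 58.9 kN·m/kg
  alloy A: M = 25.4 kN·m/kg
  alloy F: M = 21.8 kN·m/kg
The maximum is for alloy J.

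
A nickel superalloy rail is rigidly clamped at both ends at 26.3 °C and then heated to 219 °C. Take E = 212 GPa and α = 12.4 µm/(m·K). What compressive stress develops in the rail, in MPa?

ΔT = 192.7 K. Constrained thermal stress σ = E·α·ΔT = 212.0×10³ MPa × 12.4×10⁻⁶ × 192.7 = 507 MPa (compressive).

507 MPa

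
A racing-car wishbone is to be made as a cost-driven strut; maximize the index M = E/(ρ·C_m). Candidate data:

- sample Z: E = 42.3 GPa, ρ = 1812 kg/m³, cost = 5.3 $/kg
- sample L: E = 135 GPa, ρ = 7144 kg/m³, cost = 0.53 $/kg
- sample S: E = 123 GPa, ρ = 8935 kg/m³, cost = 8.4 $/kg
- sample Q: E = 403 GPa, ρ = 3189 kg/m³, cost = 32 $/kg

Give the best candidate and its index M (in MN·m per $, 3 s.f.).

sample L, M = 35.7 MN·m per $

Computing M directly (units already consistent):
  sample L: M = 35.7 MN·m per $
  sample Z: M = 4.40 MN·m per $
  sample Q: M = 3.95 MN·m per $
  sample S: M = 1.64 MN·m per $
Highest index: sample L.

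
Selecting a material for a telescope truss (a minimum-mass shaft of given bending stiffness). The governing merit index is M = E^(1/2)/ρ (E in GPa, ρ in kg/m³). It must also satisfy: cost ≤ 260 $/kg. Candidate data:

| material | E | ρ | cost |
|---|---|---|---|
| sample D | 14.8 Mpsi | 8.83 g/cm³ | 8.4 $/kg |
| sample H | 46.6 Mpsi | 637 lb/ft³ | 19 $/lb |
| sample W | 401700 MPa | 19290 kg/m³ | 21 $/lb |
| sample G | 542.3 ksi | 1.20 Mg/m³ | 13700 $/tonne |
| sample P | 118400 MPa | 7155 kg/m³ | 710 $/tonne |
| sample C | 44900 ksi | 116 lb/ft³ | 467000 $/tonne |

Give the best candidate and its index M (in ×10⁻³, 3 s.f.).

sample H, M = 1.76×10⁻³

Screen on constraints: cost ≤ 260 $/kg. Survivors: sample D, sample H, sample W, sample G, sample P.
After converting to SI:
  sample D: E = 102.0 GPa, ρ = 8830 kg/m³
  sample H: E = 321.3 GPa, ρ = 10200 kg/m³
  sample W: E = 401.7 GPa, ρ = 19290 kg/m³
  sample G: E = 3.739 GPa, ρ = 1200 kg/m³
  sample P: E = 118.4 GPa, ρ = 7155 kg/m³
  sample H: M = 1.76×10⁻³
  sample G: M = 1.61×10⁻³
  sample P: M = 1.52×10⁻³
  sample D: M = 1.14×10⁻³
  sample W: M = 1.04×10⁻³
Sample H has the largest M.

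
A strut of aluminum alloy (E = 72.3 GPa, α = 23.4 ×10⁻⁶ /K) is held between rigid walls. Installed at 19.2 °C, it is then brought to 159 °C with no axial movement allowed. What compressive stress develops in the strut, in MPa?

237 MPa

ΔT = 139.8 K. Constrained thermal stress σ = E·α·ΔT = 72.30×10³ MPa × 23.4×10⁻⁶ × 139.8 = 237 MPa (compressive).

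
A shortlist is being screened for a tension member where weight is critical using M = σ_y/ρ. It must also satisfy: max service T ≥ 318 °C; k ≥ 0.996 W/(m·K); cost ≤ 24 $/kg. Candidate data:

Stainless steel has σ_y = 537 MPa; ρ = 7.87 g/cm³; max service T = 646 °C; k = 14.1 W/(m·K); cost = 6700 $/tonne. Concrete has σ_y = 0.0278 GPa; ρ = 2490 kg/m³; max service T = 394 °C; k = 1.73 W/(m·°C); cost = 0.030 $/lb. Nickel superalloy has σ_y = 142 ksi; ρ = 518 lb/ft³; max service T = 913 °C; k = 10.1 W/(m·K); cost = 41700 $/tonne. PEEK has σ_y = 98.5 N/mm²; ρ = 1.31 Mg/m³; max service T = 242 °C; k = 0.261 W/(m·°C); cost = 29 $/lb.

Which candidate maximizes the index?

stainless steel

Screen on constraints: max service T ≥ 318 °C; k ≥ 0.996 W/(m·K); cost ≤ 24 $/kg. Survivors: stainless steel, concrete.
Convert each candidate to consistent units, then evaluate M:
  stainless steel: σ_y = 537.0 MPa, ρ = 7870 kg/m³
  concrete: σ_y = 27.80 MPa, ρ = 2490 kg/m³
  stainless steel: M = 68.2 kN·m/kg
  concrete: M = 11.2 kN·m/kg
Highest index: stainless steel.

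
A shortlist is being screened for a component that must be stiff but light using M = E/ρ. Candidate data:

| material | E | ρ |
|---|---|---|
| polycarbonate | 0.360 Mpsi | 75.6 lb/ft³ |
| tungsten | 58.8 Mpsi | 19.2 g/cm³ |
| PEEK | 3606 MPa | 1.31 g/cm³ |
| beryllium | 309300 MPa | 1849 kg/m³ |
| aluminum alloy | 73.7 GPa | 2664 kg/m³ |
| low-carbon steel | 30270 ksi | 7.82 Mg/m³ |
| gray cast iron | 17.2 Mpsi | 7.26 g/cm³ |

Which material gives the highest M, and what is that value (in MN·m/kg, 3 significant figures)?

beryllium, M = 167 MN·m/kg

Convert each candidate to consistent units, then evaluate M:
  polycarbonate: E = 2.482 GPa, ρ = 1211 kg/m³
  tungsten: E = 405.4 GPa, ρ = 19200 kg/m³
  PEEK: E = 3.606 GPa, ρ = 1310 kg/m³
  beryllium: E = 309.3 GPa, ρ = 1849 kg/m³
  aluminum alloy: E = 73.70 GPa, ρ = 2664 kg/m³
  low-carbon steel: E = 208.7 GPa, ρ = 7820 kg/m³
  gray cast iron: E = 118.6 GPa, ρ = 7260 kg/m³
  beryllium: M = 167 MN·m/kg
  aluminum alloy: M = 27.7 MN·m/kg
  low-carbon steel: M = 26.7 MN·m/kg
  tungsten: M = 21.1 MN·m/kg
  gray cast iron: M = 16.3 MN·m/kg
  PEEK: M = 2.75 MN·m/kg
  polycarbonate: M = 2.05 MN·m/kg
Beryllium ranks first.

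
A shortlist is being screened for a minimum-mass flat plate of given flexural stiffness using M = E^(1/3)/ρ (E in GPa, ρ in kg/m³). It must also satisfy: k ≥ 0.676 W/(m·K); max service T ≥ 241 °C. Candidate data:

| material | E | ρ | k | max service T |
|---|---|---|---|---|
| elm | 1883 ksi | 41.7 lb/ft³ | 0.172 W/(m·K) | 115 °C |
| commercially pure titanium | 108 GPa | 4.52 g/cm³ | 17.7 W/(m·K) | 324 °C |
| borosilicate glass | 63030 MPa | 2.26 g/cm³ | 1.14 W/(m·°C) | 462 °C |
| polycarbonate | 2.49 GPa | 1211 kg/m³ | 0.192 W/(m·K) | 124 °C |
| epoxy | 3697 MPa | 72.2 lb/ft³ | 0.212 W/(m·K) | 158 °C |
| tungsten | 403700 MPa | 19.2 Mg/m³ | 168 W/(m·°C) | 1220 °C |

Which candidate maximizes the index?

Screen on constraints: k ≥ 0.676 W/(m·K); max service T ≥ 241 °C. Survivors: commercially pure titanium, borosilicate glass, tungsten.
Normalizing units and computing the index:
  commercially pure titanium: E = 108.0 GPa, ρ = 4520 kg/m³
  borosilicate glass: E = 63.03 GPa, ρ = 2260 kg/m³
  tungsten: E = 403.7 GPa, ρ = 19200 kg/m³
  borosilicate glass: M = 1.76×10⁻³
  commercially pure titanium: M = 1.05×10⁻³
  tungsten: M = 0.385×10⁻³
Borosilicate glass ranks first.

borosilicate glass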